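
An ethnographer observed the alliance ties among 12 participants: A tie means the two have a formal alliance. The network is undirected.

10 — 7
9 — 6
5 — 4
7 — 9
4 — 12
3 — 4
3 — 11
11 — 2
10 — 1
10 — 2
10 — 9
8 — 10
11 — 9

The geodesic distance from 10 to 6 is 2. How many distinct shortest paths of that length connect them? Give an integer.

1

The shortest distance is 2, and the only length-2 path is 10–9–6. So there is exactly 1 shortest path.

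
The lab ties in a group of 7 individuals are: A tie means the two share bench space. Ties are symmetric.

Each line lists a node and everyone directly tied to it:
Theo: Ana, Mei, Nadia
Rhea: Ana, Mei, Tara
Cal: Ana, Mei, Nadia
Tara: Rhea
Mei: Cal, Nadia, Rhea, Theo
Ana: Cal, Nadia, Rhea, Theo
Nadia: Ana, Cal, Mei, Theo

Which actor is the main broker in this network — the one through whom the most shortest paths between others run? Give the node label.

Rhea

Unnormalized betweenness of each node: Ana:10/3, Cal:1/4, Mei:10/3, Nadia:7/12, Rhea:21/4, Tara:0, Theo:1/4.
Rhea has the largest value, 21/4, making it the main broker — the node through which the most shortest paths run.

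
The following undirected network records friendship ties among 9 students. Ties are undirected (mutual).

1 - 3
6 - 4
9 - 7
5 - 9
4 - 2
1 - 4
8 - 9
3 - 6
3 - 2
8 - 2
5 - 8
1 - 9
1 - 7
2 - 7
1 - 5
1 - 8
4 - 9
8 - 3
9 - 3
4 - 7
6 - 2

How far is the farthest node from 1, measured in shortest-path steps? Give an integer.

Distances from 1: 2:2, 3:1, 4:1, 5:1, 6:2, 7:1, 8:1, 9:1.
The largest is 2 (to 2 and 6), so the eccentricity of 1 is 2.

2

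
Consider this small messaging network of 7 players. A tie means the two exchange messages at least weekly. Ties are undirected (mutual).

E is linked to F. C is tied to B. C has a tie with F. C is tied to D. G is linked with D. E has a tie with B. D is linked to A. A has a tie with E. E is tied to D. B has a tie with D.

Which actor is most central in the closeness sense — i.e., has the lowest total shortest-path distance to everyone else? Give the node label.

Farness (sum of distances to all others) for each node — A:10, B:9, C:9, D:7, E:8, F:11, G:12.
The smallest farness is 7, for D, so D has the highest closeness.

D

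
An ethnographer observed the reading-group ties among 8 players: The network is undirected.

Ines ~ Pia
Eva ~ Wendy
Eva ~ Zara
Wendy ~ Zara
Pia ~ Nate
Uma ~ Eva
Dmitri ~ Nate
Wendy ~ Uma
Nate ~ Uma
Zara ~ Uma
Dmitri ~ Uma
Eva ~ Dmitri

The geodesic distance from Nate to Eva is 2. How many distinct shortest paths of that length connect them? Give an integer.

2

The shortest distance is 2. The length-2 paths are: Nate–Uma–Eva; Nate–Dmitri–Eva.
That gives 2 distinct shortest paths.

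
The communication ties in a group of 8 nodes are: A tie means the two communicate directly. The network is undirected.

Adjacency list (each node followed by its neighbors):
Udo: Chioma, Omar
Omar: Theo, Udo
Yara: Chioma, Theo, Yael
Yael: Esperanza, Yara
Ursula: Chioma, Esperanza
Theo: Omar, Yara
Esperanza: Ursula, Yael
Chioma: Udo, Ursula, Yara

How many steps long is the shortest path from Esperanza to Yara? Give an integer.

2

One shortest route is Esperanza – Yael – Yara, which uses 2 edges, and Esperanza and Yara are not directly tied, so nothing shorter exists. So d(Esperanza,Yara) = 2.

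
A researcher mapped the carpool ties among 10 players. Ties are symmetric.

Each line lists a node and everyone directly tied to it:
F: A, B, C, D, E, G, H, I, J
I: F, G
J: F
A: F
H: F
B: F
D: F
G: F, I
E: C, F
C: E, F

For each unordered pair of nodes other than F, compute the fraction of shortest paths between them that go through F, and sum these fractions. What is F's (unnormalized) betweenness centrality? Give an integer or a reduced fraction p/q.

Pairs whose geodesics pass through F — C–D: 1; C–H: 1; C–A: 1; C–G: 1; C–I: 1; C–J: 1; C–B: 1; D–E: 1; D–H: 1; D–A: 1; D–G: 1; D–I: 1; D–J: 1; D–B: 1 … (+20 more pairs).
All other pairs contribute 0.
Summing the contributions gives betweenness(F) = 34.

34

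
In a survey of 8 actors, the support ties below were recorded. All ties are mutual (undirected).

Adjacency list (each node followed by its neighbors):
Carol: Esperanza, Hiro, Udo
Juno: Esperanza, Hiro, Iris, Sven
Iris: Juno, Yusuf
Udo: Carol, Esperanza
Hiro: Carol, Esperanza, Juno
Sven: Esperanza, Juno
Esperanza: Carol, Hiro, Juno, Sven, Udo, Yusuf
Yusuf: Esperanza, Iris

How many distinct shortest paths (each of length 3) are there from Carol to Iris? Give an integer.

3

The shortest distance is 3. The length-3 paths are: Carol–Esperanza–Juno–Iris; Carol–Hiro–Juno–Iris; Carol–Esperanza–Yusuf–Iris.
That gives 3 distinct shortest paths.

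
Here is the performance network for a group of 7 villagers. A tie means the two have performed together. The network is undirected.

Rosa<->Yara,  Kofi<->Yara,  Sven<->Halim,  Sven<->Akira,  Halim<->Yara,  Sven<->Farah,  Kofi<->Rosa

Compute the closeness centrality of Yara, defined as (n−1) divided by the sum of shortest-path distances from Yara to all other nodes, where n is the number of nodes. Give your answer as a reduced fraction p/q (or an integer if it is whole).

6/11

Distances from Yara: Akira:3, Farah:3, Halim:1, Kofi:1, Rosa:1, Sven:2. Sum = 11.
n = 7, so closeness = 6/11.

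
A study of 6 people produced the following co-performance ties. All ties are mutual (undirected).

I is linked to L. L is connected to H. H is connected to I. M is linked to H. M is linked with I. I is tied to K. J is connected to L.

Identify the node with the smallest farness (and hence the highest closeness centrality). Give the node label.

I

Farness (sum of distances to all others) for each node — H:7, I:6, J:11, K:10, L:7, M:9.
The smallest farness is 6, for I, so I has the highest closeness.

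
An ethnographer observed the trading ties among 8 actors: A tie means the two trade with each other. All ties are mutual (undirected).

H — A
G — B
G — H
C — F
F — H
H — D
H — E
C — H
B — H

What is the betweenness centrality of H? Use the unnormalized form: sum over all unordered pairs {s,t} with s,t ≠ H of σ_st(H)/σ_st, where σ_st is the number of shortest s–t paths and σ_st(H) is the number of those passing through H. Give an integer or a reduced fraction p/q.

19

Pairs whose geodesics pass through H — F–G: 1; F–B: 1; F–A: 1; F–D: 1; F–E: 1; G–A: 1; G–D: 1; G–E: 1; G–C: 1; B–A: 1; B–D: 1; B–E: 1; B–C: 1; A–D: 1 … (+5 more pairs).
All other pairs contribute 0.
Summing the contributions gives betweenness(H) = 19.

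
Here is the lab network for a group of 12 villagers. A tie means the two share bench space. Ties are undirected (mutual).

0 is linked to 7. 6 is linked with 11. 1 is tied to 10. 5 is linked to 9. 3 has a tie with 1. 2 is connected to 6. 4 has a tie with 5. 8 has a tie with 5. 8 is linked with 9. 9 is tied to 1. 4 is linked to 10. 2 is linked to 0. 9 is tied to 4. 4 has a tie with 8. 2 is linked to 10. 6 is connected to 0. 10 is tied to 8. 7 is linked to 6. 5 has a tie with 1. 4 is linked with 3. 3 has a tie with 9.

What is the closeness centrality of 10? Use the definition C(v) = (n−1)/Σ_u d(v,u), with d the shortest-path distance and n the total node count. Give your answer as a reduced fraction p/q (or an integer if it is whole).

11/20

Distances from 10: 0:2, 1:1, 2:1, 3:2, 4:1, 5:2, 6:2, 7:3, 8:1, 9:2, 11:3. Sum = 20.
n = 12, so closeness = 11/20.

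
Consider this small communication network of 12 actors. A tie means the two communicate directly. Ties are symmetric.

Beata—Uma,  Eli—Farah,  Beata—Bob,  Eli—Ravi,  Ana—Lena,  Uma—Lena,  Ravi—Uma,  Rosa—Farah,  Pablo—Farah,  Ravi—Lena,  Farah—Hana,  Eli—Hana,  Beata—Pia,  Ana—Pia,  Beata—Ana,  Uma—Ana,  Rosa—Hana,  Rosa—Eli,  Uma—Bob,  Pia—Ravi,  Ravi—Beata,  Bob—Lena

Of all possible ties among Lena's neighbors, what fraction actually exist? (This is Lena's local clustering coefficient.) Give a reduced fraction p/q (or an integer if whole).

Lena's neighbors: Ana, Bob, Ravi, and Uma (k = 4).
Possible neighbor pairs: C(4,2) = 6. Edges among them: Ana–Uma, Bob–Uma, Ravi–Uma → e = 3.
Clustering(Lena) = 3/6 = 1/2.

1/2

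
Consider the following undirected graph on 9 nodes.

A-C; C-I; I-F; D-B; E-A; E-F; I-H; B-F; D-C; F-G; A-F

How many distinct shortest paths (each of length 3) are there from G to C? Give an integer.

2

The shortest distance is 3. The length-3 paths are: G–F–A–C; G–F–I–C.
That gives 2 distinct shortest paths.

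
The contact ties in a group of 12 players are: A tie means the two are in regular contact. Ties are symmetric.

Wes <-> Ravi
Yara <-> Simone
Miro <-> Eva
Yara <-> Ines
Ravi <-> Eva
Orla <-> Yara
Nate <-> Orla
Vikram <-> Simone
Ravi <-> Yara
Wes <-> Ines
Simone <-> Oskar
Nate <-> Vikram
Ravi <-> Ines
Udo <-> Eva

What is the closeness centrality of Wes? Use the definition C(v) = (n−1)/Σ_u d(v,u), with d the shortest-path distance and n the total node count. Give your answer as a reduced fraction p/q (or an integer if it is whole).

Distances from Wes: Eva:2, Ines:1, Miro:3, Nate:4, Orla:3, Oskar:4, Ravi:1, Simone:3, Udo:3, Vikram:4, Yara:2. Sum = 30.
n = 12, so closeness = 11/30.

11/30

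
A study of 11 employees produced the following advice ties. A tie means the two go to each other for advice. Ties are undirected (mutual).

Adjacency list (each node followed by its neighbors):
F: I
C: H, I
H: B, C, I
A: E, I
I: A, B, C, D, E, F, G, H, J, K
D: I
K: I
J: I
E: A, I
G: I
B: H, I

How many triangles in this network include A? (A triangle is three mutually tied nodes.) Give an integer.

1

A's neighbors: E and I.
Neighbor pairs that are themselves tied: A–E–I. Each forms one triangle with A, for 1 in total.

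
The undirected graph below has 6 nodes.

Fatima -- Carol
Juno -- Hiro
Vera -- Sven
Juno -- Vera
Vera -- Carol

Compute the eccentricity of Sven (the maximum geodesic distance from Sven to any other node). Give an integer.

Distances from Sven: Carol:2, Fatima:3, Hiro:3, Juno:2, Vera:1.
The largest is 3 (to Hiro and Fatima), so the eccentricity of Sven is 3.

3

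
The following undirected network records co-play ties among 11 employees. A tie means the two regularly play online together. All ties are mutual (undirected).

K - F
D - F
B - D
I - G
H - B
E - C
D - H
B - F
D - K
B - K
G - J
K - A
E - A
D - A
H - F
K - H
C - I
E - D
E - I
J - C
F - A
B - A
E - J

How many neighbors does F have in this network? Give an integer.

F is directly tied to A, B, D, H, and K. That is 5 neighbors, so the degree of F is 5.

5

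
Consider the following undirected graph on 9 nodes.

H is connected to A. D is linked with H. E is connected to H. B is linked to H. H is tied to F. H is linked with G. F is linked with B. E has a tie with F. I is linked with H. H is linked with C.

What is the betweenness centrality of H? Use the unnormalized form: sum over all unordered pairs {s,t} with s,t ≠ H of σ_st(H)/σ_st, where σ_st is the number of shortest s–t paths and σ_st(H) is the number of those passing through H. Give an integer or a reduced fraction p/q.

51/2

Pairs whose geodesics pass through H — G–D: 1; G–E: 1; G–F: 1; G–C: 1; G–I: 1; G–B: 1; G–A: 1; D–E: 1; D–F: 1; D–C: 1; D–I: 1; D–B: 1; D–A: 1; E–C: 1 … (+12 more pairs).
All other pairs contribute 0.
Summing the contributions gives betweenness(H) = 51/2.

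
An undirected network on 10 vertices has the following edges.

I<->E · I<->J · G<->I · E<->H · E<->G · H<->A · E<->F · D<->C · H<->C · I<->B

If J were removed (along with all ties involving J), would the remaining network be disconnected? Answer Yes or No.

No

Even without J, every remaining node can still reach every other (the residual graph is connected), so J is not a cut vertex.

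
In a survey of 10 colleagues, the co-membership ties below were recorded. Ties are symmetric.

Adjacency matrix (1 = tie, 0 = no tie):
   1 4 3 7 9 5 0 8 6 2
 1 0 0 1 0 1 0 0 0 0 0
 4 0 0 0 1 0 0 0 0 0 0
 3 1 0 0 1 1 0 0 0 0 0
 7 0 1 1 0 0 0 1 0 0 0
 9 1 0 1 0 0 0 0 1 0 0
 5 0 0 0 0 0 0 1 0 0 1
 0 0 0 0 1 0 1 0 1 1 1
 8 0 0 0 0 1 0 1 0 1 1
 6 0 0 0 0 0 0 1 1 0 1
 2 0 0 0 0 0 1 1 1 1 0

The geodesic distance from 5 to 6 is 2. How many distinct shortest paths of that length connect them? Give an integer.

2

The shortest distance is 2. The length-2 paths are: 5–2–6; 5–0–6.
That gives 2 distinct shortest paths.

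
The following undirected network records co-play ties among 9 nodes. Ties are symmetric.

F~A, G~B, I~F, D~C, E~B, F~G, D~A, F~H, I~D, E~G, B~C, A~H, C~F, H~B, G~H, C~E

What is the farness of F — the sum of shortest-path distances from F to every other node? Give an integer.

11

Distances from F: A:1, B:2, C:1, D:2, E:2, G:1, H:1, I:1.
Sum = 1 + 2 + 1 + 2 + 2 + 1 + 1 + 1 = 11.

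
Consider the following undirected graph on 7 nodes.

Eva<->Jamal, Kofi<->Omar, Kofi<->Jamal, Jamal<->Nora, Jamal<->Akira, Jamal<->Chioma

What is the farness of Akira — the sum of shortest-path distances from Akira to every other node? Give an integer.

Distances from Akira: Chioma:2, Eva:2, Jamal:1, Kofi:2, Nora:2, Omar:3.
Sum = 2 + 2 + 1 + 2 + 2 + 3 = 12.

12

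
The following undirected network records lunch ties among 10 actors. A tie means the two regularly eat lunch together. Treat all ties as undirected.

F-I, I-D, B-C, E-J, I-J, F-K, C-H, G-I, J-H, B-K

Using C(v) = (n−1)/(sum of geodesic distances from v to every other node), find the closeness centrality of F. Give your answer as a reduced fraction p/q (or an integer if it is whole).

9/19

Distances from F: B:2, C:3, D:2, E:3, G:2, H:3, I:1, J:2, K:1. Sum = 19.
n = 10, so closeness = 9/19.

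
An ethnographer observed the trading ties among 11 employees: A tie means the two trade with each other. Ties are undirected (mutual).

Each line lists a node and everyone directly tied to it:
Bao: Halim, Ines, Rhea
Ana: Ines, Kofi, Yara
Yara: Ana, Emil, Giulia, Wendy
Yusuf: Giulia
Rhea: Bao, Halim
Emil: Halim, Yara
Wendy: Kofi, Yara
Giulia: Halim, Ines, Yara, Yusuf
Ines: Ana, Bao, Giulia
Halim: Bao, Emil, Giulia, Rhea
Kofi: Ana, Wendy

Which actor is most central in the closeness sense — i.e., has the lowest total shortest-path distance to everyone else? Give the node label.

Farness (sum of distances to all others) for each node — Ana:20, Bao:22, Emil:21, Giulia:17, Halim:20, Ines:19, Kofi:27, Rhea:25, Wendy:25, Yara:18, Yusuf:26.
The smallest farness is 17, for Giulia, so Giulia has the highest closeness.

Giulia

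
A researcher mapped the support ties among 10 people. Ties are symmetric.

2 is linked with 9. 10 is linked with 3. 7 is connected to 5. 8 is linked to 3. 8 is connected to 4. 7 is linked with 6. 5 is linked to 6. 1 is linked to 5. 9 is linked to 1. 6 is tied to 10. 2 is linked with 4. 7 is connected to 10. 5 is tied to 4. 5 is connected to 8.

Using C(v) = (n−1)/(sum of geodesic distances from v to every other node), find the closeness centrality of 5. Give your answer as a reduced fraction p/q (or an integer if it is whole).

Distances from 5: 1:1, 2:2, 3:2, 4:1, 6:1, 7:1, 8:1, 9:2, 10:2. Sum = 13.
n = 10, so closeness = 9/13.

9/13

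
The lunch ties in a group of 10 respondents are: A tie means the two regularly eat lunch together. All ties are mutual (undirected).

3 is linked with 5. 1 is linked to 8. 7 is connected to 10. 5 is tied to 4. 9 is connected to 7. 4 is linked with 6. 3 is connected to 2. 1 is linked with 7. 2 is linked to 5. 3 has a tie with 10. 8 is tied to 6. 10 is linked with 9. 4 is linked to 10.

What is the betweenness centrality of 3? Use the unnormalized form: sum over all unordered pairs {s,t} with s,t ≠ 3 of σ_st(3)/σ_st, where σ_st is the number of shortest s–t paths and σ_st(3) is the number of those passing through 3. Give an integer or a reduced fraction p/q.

Pairs whose geodesics pass through 3 — 1–2: 1; 1–5: 1/3; 7–2: 1; 7–5: 1/2; 9–2: 1; 9–5: 1/2; 10–2: 1; 10–5: 1/2.
All other pairs contribute 0.
Summing the contributions gives betweenness(3) = 35/6.

35/6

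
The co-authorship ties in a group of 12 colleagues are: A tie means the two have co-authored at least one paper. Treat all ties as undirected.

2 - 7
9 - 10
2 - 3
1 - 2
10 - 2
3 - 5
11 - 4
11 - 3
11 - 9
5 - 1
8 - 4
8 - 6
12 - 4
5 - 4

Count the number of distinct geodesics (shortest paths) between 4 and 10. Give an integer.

The shortest distance is 3, and the only length-3 path is 4–11–9–10. So there is exactly 1 shortest path.

1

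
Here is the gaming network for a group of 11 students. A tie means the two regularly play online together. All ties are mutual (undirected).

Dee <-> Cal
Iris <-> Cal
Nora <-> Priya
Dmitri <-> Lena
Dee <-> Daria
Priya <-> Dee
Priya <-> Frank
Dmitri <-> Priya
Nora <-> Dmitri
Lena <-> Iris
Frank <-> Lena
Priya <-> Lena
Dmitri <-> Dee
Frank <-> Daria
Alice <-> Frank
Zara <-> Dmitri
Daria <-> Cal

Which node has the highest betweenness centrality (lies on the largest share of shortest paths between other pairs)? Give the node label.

Unnormalized betweenness of each node: Alice:0, Cal:2, Daria:3, Dee:43/6, Dmitri:71/6, Frank:65/6, Iris:1, Lena:8, Nora:0, Priya:49/6, Zara:0.
Dmitri has the largest value, 71/6, making it the main broker — the node through which the most shortest paths run.

Dmitri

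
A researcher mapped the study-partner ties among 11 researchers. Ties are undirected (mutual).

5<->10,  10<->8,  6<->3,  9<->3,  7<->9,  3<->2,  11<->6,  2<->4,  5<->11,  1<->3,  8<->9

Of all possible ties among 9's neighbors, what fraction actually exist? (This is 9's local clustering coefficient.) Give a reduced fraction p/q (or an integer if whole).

0

9's neighbors: 3, 7, and 8 (k = 3).
Possible neighbor pairs: C(3,2) = 3. Edges among them: none → e = 0.
Clustering(9) = 0/3 = 0.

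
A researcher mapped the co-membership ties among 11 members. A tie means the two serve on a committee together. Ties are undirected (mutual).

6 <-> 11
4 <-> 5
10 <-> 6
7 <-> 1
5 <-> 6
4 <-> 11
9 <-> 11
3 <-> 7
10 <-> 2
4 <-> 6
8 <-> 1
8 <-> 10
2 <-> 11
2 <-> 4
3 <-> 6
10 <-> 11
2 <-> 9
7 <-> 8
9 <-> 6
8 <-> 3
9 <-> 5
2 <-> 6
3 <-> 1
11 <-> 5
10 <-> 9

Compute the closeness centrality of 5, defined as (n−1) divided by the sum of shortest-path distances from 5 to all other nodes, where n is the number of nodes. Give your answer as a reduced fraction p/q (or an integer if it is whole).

Distances from 5: 1:3, 2:2, 3:2, 4:1, 6:1, 7:3, 8:3, 9:1, 10:2, 11:1. Sum = 19.
n = 11, so closeness = 10/19.

10/19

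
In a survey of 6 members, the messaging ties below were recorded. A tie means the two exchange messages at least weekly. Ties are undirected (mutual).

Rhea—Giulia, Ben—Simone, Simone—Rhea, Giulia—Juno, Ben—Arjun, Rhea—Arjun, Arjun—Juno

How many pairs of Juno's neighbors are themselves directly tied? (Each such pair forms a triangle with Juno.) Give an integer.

0

Juno's neighbors are Arjun and Giulia, but none of them are tied to each other, so no triangle contains Juno.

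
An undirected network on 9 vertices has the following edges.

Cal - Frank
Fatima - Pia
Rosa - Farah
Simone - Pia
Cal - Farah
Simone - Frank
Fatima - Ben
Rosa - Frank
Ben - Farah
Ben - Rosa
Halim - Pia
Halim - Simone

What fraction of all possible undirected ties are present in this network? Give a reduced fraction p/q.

There are 12 edges and 9 nodes, so the maximum possible is C(9,2) = 36.
Density = 12/36 = 1/3.

1/3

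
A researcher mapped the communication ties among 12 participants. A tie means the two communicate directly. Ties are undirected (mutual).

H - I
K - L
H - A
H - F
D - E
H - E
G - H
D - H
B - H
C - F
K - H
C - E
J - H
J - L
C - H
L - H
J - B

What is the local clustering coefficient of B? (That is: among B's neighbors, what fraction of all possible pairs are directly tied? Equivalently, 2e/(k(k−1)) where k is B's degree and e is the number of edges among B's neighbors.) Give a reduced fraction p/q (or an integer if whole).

B's neighbors: H and J (k = 2).
Possible neighbor pairs: C(2,2) = 1. Edges among them: H–J → e = 1.
Clustering(B) = 1/1.

1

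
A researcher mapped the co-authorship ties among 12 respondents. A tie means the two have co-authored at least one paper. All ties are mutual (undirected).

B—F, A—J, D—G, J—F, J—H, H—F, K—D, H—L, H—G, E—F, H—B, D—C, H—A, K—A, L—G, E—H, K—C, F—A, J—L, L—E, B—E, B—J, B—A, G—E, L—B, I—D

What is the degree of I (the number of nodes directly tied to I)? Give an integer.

I is directly tied to D. That is 1 neighbor, so the degree of I is 1.

1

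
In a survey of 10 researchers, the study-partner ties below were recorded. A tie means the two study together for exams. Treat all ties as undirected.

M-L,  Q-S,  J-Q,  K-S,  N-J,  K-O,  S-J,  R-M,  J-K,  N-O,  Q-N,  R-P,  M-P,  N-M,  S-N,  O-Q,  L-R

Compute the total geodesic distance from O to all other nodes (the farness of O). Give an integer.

18

Distances from O: J:2, K:1, L:3, M:2, N:1, P:3, Q:1, R:3, S:2.
Sum = 2 + 1 + 3 + 2 + 1 + 3 + 1 + 3 + 2 = 18.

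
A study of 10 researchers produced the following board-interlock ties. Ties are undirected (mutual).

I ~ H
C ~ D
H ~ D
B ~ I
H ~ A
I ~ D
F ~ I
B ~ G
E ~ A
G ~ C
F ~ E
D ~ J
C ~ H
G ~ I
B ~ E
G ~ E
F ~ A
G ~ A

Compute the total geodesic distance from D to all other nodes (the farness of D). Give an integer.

15

Distances from D: A:2, B:2, C:1, E:3, F:2, G:2, H:1, I:1, J:1.
Sum = 2 + 2 + 1 + 3 + 2 + 2 + 1 + 1 + 1 = 15.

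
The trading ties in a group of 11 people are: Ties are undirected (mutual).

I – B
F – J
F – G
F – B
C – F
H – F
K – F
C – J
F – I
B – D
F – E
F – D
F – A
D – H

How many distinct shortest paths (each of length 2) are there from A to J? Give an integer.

The shortest distance is 2, and the only length-2 path is A–F–J. So there is exactly 1 shortest path.

1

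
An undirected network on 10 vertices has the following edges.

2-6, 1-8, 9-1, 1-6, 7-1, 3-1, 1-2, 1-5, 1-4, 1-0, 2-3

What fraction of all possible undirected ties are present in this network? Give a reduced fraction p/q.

11/45

There are 11 edges and 10 nodes, so the maximum possible is C(10,2) = 45.
Density = 11/45.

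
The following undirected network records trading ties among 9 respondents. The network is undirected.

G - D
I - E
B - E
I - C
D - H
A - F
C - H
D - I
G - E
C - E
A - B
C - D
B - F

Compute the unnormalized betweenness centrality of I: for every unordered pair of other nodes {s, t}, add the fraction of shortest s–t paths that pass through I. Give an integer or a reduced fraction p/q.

4/3

Pairs whose geodesics pass through I — D–E: 1/3; D–B: 1/3; D–F: 1/3; D–A: 1/3.
All other pairs contribute 0.
Summing the contributions gives betweenness(I) = 4/3.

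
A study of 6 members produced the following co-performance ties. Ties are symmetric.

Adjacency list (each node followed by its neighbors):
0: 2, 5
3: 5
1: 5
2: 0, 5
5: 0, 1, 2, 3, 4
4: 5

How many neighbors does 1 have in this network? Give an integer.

1

1 is directly tied to 5. That is 1 neighbor, so the degree of 1 is 1.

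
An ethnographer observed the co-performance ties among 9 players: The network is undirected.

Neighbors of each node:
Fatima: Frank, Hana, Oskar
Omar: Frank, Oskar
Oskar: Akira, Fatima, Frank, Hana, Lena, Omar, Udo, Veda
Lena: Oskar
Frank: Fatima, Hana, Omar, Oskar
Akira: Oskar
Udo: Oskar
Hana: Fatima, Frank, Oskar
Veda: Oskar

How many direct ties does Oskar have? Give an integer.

Oskar is directly tied to Akira, Fatima, Frank, Hana, Lena, Omar, Udo, and Veda. That is 8 neighbors, so the degree of Oskar is 8.

8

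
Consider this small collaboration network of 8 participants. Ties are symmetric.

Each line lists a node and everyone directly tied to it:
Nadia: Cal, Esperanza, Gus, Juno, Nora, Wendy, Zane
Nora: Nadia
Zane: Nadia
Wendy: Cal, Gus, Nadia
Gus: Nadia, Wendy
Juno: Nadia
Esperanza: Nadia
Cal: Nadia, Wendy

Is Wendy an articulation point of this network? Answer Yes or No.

No

Even without Wendy, every remaining node can still reach every other (the residual graph is connected), so Wendy is not a cut vertex.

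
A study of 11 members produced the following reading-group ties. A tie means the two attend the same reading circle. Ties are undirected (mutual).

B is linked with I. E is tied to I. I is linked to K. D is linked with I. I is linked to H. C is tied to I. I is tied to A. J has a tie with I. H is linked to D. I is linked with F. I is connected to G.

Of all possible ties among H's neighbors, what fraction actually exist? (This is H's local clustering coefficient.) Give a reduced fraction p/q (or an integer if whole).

1

H's neighbors: D and I (k = 2).
Possible neighbor pairs: C(2,2) = 1. Edges among them: D–I → e = 1.
Clustering(H) = 1/1.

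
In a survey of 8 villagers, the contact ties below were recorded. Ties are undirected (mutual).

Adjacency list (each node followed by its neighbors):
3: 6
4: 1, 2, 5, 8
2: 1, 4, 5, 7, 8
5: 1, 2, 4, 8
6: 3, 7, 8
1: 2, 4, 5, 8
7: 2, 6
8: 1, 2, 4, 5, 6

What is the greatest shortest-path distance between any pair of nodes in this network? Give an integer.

Eccentricity of each node (its greatest distance to any other): 1:3, 2:3, 3:3, 4:3, 5:3, 6:2, 7:2, 8:2.
The maximum eccentricity is 3, realized for instance by the pair 4–3 via 4 – 8 – 6 – 3. So the diameter is 3.

3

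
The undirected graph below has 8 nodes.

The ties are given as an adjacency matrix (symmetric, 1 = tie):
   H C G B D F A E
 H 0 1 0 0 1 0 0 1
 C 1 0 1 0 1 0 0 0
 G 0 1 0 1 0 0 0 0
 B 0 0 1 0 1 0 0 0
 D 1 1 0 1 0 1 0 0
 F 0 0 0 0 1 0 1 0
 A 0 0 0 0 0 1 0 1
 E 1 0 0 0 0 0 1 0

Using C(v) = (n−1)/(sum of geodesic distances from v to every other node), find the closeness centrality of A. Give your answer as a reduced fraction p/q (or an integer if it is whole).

7/16

Distances from A: B:3, C:3, D:2, E:1, F:1, G:4, H:2. Sum = 16.
n = 8, so closeness = 7/16.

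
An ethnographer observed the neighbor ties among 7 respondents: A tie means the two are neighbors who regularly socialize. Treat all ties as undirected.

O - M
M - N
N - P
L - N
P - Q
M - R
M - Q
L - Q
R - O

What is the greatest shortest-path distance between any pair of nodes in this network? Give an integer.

3

Eccentricity of each node (its greatest distance to any other): L:3, M:2, N:2, O:3, P:3, Q:2, R:3.
The maximum eccentricity is 3, realized for instance by the pair P–R via P – Q – M – R. So the diameter is 3.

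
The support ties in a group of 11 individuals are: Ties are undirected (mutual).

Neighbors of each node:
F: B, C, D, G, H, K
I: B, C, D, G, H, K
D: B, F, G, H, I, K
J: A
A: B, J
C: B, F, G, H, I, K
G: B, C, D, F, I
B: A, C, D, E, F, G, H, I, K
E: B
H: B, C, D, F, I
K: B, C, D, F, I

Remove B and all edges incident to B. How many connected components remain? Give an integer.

Without B, the remaining ties split the others into: {C, D, F, G, H, I, K}; {A, J}; {E}.
That's 3 separate components.

3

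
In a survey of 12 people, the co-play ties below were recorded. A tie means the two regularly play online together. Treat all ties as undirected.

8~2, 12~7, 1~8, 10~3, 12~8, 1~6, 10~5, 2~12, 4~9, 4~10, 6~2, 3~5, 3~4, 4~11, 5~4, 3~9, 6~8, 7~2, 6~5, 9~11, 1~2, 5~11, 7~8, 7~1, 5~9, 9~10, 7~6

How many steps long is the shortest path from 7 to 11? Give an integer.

One shortest route is 7 – 6 – 5 – 11, which uses 3 edges, and at distance 2 from 7 we only reach {5}, which does not include 11. So d(7,11) = 3.

3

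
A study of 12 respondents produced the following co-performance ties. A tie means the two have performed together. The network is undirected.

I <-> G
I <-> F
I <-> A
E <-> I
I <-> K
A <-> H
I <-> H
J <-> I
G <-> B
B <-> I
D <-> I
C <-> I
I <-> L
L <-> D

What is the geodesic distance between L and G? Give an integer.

2

One shortest route is L – I – G, which uses 2 edges, and L and G are not directly tied, so nothing shorter exists. So d(L,G) = 2.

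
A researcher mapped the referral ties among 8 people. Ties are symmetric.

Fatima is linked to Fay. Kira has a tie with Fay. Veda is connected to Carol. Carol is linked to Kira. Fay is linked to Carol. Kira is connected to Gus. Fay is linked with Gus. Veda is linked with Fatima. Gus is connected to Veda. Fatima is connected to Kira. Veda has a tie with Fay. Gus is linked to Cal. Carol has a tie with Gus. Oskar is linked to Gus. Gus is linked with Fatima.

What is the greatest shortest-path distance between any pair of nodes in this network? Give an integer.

Eccentricity of each node (its greatest distance to any other): Cal:2, Carol:2, Fatima:2, Fay:2, Gus:1, Kira:2, Oskar:2, Veda:2.
The maximum eccentricity is 2, realized for instance by the pair Fay–Cal via Fay – Gus – Cal. So the diameter is 2.

2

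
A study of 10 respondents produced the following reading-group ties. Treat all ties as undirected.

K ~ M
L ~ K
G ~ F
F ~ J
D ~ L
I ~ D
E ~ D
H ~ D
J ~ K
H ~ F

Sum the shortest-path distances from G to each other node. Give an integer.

27

Distances from G: D:3, E:4, F:1, H:2, I:4, J:2, K:3, L:4, M:4.
Sum = 3 + 4 + 1 + 2 + 4 + 2 + 3 + 4 + 4 = 27.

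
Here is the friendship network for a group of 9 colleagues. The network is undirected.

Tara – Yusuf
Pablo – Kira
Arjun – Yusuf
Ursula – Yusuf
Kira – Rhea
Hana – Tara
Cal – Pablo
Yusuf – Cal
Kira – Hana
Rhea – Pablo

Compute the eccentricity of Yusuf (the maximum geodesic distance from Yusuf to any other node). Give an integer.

3

Distances from Yusuf: Arjun:1, Cal:1, Hana:2, Kira:3, Pablo:2, Rhea:3, Tara:1, Ursula:1.
The largest is 3 (to Rhea and Kira), so the eccentricity of Yusuf is 3.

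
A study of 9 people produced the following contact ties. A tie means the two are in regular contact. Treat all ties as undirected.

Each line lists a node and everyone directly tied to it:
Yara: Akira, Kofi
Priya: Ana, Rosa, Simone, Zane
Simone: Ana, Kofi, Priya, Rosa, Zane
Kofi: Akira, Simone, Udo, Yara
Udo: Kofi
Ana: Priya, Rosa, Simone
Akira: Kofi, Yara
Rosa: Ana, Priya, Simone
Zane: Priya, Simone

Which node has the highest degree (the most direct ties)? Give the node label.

Degrees — Akira:2, Ana:3, Kofi:4, Priya:4, Rosa:3, Simone:5, Udo:1, Yara:2, Zane:2.
The maximum is 5, attained only by Simone.

Simone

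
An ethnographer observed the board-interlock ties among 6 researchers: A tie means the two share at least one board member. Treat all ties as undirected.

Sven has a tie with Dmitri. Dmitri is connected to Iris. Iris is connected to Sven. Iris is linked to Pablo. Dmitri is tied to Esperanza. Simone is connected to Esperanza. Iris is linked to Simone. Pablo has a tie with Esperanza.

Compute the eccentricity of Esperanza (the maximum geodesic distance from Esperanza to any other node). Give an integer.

Distances from Esperanza: Dmitri:1, Iris:2, Pablo:1, Simone:1, Sven:2.
The largest is 2 (to Sven and Iris), so the eccentricity of Esperanza is 2.

2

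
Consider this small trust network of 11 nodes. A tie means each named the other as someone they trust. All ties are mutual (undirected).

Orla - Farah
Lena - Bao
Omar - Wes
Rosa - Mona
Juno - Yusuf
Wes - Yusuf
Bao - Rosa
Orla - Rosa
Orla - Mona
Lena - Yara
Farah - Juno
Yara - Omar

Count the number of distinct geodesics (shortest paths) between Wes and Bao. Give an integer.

1

The shortest distance is 4, and the only length-4 path is Wes–Omar–Yara–Lena–Bao. So there is exactly 1 shortest path.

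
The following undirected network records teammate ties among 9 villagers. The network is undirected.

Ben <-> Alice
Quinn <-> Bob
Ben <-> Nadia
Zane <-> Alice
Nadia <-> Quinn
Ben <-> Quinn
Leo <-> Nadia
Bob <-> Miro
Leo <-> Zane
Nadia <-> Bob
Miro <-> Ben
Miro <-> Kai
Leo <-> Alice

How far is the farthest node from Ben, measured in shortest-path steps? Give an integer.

Distances from Ben: Alice:1, Bob:2, Kai:2, Leo:2, Miro:1, Nadia:1, Quinn:1, Zane:2.
The largest is 2 (to Zane, Leo, Bob, and Kai), so the eccentricity of Ben is 2.

2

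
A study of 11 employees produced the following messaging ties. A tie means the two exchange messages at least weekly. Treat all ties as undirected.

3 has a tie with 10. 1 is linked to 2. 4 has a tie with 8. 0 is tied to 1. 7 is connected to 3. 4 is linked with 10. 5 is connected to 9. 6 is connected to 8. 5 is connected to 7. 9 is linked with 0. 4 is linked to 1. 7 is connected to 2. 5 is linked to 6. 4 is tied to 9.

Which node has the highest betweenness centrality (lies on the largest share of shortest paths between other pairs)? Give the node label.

4

Unnormalized betweenness of each node: 0:7/6, 1:7, 2:35/12, 3:7/3, 4:44/3, 5:107/12, 6:2, 7:49/6, 8:3, 9:7, 10:23/6.
4 has the largest value, 44/3, making it the main broker — the node through which the most shortest paths run.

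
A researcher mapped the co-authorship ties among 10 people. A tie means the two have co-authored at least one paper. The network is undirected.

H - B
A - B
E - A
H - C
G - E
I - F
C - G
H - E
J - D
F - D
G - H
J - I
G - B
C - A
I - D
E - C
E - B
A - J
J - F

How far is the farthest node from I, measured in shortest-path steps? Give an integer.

Distances from I: A:2, B:3, C:3, D:1, E:3, F:1, G:4, H:4, J:1.
The largest is 4 (to G and H), so the eccentricity of I is 4.

4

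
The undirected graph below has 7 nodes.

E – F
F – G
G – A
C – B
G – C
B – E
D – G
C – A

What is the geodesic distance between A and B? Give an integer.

One shortest route is A – C – B, which uses 2 edges, and A and B are not directly tied, so nothing shorter exists. So d(A,B) = 2.

2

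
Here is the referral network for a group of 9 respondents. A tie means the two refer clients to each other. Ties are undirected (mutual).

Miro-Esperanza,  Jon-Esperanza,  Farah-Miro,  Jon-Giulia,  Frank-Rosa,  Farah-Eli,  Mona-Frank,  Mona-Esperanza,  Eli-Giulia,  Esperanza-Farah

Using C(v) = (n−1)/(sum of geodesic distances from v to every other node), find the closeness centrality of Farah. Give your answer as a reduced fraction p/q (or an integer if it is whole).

1/2

Distances from Farah: Eli:1, Esperanza:1, Frank:3, Giulia:2, Jon:2, Miro:1, Mona:2, Rosa:4. Sum = 16.
n = 9, so closeness = 8/16 = 1/2.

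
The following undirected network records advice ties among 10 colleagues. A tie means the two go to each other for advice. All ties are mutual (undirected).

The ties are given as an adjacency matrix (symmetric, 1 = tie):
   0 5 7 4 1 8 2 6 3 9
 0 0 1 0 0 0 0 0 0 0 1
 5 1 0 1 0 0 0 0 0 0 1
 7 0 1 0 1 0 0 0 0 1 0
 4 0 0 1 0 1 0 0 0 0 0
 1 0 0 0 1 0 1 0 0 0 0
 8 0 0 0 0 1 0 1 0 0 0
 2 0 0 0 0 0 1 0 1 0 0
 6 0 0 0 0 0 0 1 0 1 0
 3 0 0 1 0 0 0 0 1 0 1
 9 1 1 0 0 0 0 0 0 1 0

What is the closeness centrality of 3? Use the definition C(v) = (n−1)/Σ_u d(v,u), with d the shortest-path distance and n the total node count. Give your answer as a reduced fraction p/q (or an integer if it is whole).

9/17

Distances from 3: 0:2, 1:3, 2:2, 4:2, 5:2, 6:1, 7:1, 8:3, 9:1. Sum = 17.
n = 10, so closeness = 9/17.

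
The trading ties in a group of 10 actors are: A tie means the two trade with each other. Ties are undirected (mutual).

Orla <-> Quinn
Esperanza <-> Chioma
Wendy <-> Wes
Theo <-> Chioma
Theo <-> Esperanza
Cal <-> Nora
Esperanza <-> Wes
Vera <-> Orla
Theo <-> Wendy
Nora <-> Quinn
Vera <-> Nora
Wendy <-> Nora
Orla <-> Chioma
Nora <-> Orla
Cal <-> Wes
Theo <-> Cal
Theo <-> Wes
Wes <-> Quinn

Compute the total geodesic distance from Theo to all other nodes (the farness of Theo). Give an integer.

Distances from Theo: Cal:1, Chioma:1, Esperanza:1, Nora:2, Orla:2, Quinn:2, Vera:3, Wendy:1, Wes:1.
Sum = 1 + 1 + 1 + 2 + 2 + 2 + 3 + 1 + 1 = 14.

14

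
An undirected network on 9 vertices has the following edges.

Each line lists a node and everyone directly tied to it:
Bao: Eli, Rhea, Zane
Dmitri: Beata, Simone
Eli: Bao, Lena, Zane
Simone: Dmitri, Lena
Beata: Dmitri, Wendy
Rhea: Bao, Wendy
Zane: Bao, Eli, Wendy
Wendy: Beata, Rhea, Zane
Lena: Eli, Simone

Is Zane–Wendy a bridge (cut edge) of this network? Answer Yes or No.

Even without that edge, Zane still reaches Wendy via Zane – Bao – Rhea – Wendy, so the network stays connected. Not a bridge.

No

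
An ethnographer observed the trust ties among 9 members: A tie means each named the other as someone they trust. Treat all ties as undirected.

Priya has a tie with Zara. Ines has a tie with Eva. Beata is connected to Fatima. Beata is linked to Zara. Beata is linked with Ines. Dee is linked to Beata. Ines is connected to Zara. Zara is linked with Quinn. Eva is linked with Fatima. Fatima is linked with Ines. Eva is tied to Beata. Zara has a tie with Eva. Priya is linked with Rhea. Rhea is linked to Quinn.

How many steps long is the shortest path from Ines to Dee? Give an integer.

2

One shortest route is Ines – Beata – Dee, which uses 2 edges, and Ines and Dee are not directly tied, so nothing shorter exists. So d(Ines,Dee) = 2.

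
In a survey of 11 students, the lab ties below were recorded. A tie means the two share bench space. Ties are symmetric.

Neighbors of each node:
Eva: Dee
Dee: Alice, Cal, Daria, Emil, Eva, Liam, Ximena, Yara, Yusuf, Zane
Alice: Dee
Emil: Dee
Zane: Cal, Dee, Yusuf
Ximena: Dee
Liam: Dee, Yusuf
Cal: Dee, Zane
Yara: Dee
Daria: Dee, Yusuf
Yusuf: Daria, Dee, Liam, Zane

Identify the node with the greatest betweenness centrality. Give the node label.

Dee

Unnormalized betweenness of each node: Alice:0, Cal:0, Daria:0, Dee:39, Emil:0, Eva:0, Liam:0, Ximena:0, Yara:0, Yusuf:3/2, Zane:1/2.
Dee has the largest value, 39, making it the main broker — the node through which the most shortest paths run.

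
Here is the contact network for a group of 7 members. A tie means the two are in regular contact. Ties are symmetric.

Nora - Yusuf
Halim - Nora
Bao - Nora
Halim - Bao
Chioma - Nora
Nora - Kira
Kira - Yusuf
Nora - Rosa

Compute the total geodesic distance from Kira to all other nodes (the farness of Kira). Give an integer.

10

Distances from Kira: Bao:2, Chioma:2, Halim:2, Nora:1, Rosa:2, Yusuf:1.
Sum = 2 + 2 + 2 + 1 + 2 + 1 = 10.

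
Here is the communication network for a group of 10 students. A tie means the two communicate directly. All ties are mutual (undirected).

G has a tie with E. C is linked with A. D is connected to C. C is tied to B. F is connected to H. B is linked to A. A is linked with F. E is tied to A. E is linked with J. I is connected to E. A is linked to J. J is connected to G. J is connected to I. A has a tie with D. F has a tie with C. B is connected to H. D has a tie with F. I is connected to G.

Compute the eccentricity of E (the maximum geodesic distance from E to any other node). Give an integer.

Distances from E: A:1, B:2, C:2, D:2, F:2, G:1, H:3, I:1, J:1.
The largest is 3 (to H), so the eccentricity of E is 3.

3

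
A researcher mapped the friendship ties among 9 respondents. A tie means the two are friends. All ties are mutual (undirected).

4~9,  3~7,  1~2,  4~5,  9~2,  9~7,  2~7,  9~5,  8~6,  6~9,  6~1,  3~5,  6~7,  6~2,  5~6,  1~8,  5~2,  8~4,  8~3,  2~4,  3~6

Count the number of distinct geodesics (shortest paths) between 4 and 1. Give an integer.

2

The shortest distance is 2. The length-2 paths are: 4–2–1; 4–8–1.
That gives 2 distinct shortest paths.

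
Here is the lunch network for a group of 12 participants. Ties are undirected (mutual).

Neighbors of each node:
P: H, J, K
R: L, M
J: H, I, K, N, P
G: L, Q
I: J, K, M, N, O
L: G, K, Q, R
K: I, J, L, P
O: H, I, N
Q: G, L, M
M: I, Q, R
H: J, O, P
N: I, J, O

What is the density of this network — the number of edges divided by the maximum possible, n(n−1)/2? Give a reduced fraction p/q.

10/33

There are 20 edges and 12 nodes, so the maximum possible is C(12,2) = 66.
Density = 20/66 = 10/33.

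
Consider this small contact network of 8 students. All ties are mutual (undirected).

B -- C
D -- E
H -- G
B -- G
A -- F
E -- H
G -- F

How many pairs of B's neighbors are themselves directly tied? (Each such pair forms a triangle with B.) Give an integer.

B's neighbors are C and G, but none of them are tied to each other, so no triangle contains B.

0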